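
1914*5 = 9570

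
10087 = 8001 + 2086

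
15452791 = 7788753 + 7664038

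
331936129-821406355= - 489470226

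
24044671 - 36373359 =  - 12328688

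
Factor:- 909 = - 3^2*101^1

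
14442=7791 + 6651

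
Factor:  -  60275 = -5^2*2411^1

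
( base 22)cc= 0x114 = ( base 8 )424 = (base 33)8c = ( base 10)276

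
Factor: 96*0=0^1 = 0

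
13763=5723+8040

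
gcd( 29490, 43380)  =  30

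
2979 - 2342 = 637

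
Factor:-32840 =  - 2^3 *5^1*821^1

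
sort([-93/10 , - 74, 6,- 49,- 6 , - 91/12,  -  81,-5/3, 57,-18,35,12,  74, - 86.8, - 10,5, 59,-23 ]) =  [ - 86.8,-81, -74,-49, - 23, - 18,- 10, - 93/10, - 91/12, - 6,  -  5/3, 5, 6,  12,35, 57 , 59, 74]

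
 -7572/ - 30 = 1262/5 = 252.40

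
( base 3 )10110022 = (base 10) 2519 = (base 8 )4727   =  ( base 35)21y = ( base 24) 48n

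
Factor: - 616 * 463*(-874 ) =2^4*7^1*11^1*19^1*23^1*463^1=249271792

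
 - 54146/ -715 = 75+ 521/715 = 75.73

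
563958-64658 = 499300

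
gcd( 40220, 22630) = 10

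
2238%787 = 664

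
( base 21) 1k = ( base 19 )23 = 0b101001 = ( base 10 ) 41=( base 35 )16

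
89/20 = 4+9/20 = 4.45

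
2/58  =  1/29  =  0.03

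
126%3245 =126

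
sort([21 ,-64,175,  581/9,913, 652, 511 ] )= [ - 64,  21, 581/9, 175,511,652, 913 ]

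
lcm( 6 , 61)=366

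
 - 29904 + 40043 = 10139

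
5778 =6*963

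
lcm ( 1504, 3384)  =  13536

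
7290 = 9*810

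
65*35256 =2291640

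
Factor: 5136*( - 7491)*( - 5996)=2^6 * 3^2 * 11^1*107^1 * 227^1*1499^1 = 230688760896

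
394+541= 935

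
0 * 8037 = 0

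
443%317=126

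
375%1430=375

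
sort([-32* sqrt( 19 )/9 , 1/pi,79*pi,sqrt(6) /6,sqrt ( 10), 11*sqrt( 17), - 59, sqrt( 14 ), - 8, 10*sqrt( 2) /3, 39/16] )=[ - 59, - 32 * sqrt(19) /9,  -  8, 1/pi , sqrt( 6) /6 , 39/16,sqrt(10),sqrt( 14 ), 10*sqrt( 2) /3,  11 * sqrt( 17 ),79*pi ]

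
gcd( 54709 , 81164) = 1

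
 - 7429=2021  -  9450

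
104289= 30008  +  74281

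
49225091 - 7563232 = 41661859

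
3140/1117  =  3140/1117= 2.81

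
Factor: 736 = 2^5 * 23^1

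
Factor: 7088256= 2^7*3^3*7^1*293^1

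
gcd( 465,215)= 5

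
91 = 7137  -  7046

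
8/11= 8/11= 0.73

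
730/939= 730/939 = 0.78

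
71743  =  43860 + 27883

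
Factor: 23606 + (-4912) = 18694 = 2^1*13^1*719^1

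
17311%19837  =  17311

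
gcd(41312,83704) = 8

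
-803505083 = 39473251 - 842978334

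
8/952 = 1/119 = 0.01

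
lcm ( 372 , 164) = 15252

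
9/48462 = 3/16154  =  0.00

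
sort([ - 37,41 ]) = [  -  37, 41] 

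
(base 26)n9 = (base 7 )1525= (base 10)607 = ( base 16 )25f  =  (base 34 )HT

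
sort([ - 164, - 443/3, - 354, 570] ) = [ - 354 , - 164,-443/3 , 570 ] 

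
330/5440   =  33/544 = 0.06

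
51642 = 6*8607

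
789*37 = 29193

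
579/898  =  579/898 =0.64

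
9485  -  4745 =4740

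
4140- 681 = 3459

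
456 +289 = 745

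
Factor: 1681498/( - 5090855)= -240214/727265 = - 2^1*5^( - 1 )*7^( - 1 ) * 11^ (-1) * 13^1*1889^( - 1)*9239^1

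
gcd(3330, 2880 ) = 90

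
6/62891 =6/62891 = 0.00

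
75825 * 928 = 70365600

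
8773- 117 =8656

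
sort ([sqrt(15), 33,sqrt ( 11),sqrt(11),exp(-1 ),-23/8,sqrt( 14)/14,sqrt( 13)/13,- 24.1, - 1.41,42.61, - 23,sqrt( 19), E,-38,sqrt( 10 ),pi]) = [-38,  -  24.1, - 23, - 23/8,  -  1.41,sqrt(14)/14,sqrt(13)/13,  exp( - 1 ),E,pi,sqrt(10 ),sqrt(11),sqrt( 11),sqrt(15), sqrt( 19), 33,42.61]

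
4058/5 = 811 +3/5 = 811.60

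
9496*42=398832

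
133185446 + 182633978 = 315819424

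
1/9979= 1/9979  =  0.00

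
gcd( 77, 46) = 1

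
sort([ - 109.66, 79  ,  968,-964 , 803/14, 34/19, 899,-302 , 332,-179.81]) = [ - 964 , - 302, - 179.81,-109.66,34/19 , 803/14, 79,332, 899,968 ]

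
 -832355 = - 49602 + -782753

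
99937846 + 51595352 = 151533198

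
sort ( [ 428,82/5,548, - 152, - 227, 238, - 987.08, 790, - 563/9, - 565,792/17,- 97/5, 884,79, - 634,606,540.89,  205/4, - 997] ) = [ - 997, - 987.08, - 634, - 565 , - 227, - 152, - 563/9, - 97/5, 82/5,792/17, 205/4,79,238,428,540.89,548, 606,790,884 ]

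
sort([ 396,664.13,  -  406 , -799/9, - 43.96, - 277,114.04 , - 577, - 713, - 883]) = [ - 883, - 713,-577, - 406, - 277,  -  799/9, - 43.96,114.04,396,664.13]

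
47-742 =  - 695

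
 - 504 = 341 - 845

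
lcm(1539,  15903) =47709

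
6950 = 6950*1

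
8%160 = 8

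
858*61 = 52338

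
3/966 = 1/322 = 0.00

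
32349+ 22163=54512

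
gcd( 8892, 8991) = 9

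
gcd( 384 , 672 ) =96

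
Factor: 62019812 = 2^2*15504953^1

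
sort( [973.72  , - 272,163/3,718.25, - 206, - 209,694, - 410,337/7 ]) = [ - 410, - 272, - 209, - 206,337/7,163/3, 694, 718.25,973.72 ] 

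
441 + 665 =1106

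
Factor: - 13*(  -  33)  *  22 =2^1*3^1 * 11^2*13^1 = 9438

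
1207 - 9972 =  - 8765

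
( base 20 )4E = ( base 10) 94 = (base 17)59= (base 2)1011110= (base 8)136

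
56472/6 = 9412 = 9412.00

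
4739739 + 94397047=99136786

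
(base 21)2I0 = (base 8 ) 2354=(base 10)1260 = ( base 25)20a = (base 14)660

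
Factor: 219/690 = 2^(  -  1 )*5^( - 1)*23^( - 1)*73^1 = 73/230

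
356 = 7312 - 6956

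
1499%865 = 634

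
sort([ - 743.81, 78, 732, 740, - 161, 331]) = [-743.81, - 161,  78, 331,732, 740]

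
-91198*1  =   - 91198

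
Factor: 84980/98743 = 2^2*5^1*7^1*19^ (  -  1 )*607^1 * 5197^( - 1) 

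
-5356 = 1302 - 6658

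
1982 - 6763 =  - 4781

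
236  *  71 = 16756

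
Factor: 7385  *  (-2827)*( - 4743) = 3^2*5^1*7^1*11^1*17^1*31^1*211^1*257^1= 99021484485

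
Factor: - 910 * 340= - 309400 = - 2^3*5^2 * 7^1 * 13^1*17^1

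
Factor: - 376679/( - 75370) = 2^ (  -  1) * 5^( - 1) * 7537^( - 1 ) * 376679^1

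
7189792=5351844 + 1837948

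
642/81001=642/81001 = 0.01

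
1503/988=1503/988 = 1.52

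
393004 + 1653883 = 2046887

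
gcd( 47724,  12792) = 492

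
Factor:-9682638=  - 2^1*3^1*7^1 *230539^1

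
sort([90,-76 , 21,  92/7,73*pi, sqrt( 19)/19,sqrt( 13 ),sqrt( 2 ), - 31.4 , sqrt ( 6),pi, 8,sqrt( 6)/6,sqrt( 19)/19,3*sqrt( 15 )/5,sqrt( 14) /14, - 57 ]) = [ - 76,- 57, - 31.4,sqrt( 19 ) /19, sqrt( 19 )/19,sqrt( 14)/14,sqrt( 6) /6,sqrt( 2) , 3*sqrt( 15 ) /5, sqrt( 6), pi,  sqrt(13),8, 92/7 , 21 , 90, 73* pi] 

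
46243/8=46243/8 = 5780.38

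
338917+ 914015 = 1252932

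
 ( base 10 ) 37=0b100101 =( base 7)52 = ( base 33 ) 14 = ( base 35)12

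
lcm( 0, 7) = 0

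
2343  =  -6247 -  - 8590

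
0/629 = 0 = 0.00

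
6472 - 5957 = 515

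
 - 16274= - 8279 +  - 7995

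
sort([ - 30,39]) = [ - 30, 39 ]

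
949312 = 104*9128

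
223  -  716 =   -  493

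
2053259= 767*2677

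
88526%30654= 27218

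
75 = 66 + 9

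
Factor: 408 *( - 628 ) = -2^5* 3^1*17^1*157^1 = -256224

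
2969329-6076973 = -3107644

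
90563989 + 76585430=167149419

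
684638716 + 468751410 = 1153390126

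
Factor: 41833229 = 31^1*367^1*3677^1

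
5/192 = 5/192 = 0.03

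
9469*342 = 3238398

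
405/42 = 135/14 = 9.64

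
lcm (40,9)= 360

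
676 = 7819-7143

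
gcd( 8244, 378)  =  18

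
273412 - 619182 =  - 345770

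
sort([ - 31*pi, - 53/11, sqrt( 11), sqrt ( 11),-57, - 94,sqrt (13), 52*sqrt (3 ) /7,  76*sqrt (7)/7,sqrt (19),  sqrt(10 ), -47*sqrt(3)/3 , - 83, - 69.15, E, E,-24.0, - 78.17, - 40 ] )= [ - 31 * pi, - 94, - 83, - 78.17, - 69.15, - 57, - 40, - 47 * sqrt(3) /3, - 24.0, - 53/11,  E, E,sqrt( 10),sqrt( 11), sqrt( 11),sqrt( 13), sqrt(19),52*sqrt (3)/7, 76*sqrt(7)/7 ] 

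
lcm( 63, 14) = 126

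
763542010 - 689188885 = 74353125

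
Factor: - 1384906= - 2^1 * 692453^1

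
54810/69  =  18270/23 =794.35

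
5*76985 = 384925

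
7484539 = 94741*79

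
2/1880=1/940 = 0.00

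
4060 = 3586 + 474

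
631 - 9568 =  - 8937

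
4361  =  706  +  3655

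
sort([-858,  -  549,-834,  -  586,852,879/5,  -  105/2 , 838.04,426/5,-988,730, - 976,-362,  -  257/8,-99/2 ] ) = [ - 988, - 976, - 858, - 834, - 586,- 549,  -  362,-105/2,-99/2,  -  257/8,426/5 , 879/5 , 730,838.04,852]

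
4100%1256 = 332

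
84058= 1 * 84058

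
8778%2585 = 1023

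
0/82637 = 0 = 0.00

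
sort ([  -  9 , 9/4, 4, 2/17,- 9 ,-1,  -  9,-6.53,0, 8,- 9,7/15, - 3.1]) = [ -9, - 9, - 9 ,- 9,  -  6.53 ,  -  3.1, - 1,0, 2/17, 7/15, 9/4, 4, 8 ]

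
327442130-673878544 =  - 346436414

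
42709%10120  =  2229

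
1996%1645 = 351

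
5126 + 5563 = 10689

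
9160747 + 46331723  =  55492470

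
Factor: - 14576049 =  - 3^2*1619561^1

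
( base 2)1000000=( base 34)1u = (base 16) 40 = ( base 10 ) 64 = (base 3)2101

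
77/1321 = 77/1321 = 0.06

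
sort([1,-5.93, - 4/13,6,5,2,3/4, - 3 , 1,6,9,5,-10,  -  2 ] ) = [ - 10,-5.93,-3, - 2, - 4/13,  3/4,1,1,2,5,5,6, 6,9]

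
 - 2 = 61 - 63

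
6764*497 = 3361708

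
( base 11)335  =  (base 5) 3101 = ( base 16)191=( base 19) 122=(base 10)401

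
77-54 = 23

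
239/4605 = 239/4605 = 0.05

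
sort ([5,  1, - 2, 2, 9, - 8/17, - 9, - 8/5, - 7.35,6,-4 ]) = [-9, - 7.35, - 4, - 2, - 8/5, -8/17, 1, 2,5, 6 , 9] 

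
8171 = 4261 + 3910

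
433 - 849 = -416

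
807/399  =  2 + 3/133 = 2.02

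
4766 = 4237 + 529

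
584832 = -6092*(-96 )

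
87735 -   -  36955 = 124690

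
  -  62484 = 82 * (-762)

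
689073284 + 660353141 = 1349426425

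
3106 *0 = 0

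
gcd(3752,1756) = 4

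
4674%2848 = 1826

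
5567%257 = 170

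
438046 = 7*62578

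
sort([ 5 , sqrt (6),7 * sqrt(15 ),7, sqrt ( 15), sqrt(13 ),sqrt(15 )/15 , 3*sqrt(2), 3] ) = [ sqrt(15) /15,  sqrt(6),3,sqrt( 13 ), sqrt(15 ),  3*sqrt(2), 5,  7  ,  7*sqrt(15)]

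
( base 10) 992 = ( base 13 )5B4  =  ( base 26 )1c4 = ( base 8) 1740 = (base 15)462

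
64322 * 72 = 4631184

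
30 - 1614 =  - 1584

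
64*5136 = 328704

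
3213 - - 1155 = 4368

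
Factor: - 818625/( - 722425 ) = 885/781  =  3^1*5^1* 11^(  -  1 )*59^1*71^( - 1 )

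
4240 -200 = 4040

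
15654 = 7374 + 8280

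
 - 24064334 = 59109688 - 83174022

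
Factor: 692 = 2^2*173^1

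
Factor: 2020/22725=2^2 * 3^( - 2) * 5^( - 1)=4/45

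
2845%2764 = 81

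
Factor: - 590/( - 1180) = 2^( - 1) = 1/2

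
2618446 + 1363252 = 3981698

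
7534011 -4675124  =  2858887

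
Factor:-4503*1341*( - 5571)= 3^5*19^1*79^1*149^1*619^1 = 33640611633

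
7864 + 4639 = 12503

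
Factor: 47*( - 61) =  - 2867 = -47^1 * 61^1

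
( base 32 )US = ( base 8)1734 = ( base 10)988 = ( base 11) 819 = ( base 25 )1ed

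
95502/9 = 31834/3 =10611.33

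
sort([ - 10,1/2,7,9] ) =[ - 10, 1/2,  7,9 ] 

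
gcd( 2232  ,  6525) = 9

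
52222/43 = 52222/43 = 1214.47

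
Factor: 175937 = 175937^1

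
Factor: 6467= 29^1*223^1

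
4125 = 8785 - 4660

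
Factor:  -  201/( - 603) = 1/3 = 3^( - 1)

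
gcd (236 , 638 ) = 2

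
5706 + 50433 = 56139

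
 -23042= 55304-78346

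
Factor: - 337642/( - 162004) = 2^ ( - 1)*101^( - 1)*421^1=   421/202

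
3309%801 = 105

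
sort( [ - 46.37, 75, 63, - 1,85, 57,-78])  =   [ - 78,-46.37,-1,57,63,  75,85 ]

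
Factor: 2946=2^1*3^1 * 491^1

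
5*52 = 260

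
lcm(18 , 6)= 18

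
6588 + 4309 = 10897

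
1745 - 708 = 1037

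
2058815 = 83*24805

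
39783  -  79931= -40148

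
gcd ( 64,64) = 64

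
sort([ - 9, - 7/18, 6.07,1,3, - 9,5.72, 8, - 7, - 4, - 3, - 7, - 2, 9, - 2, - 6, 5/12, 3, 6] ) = [-9,-9  ,  -  7,  -  7,-6, - 4, - 3,-2, - 2,-7/18, 5/12,  1,3, 3, 5.72,6, 6.07, 8 , 9 ]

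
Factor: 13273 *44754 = 2^1*3^1*13^1  *  1021^1*7459^1  =  594019842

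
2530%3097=2530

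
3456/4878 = 192/271 = 0.71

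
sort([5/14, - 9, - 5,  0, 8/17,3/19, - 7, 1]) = [  -  9, - 7, - 5, 0,3/19, 5/14,8/17, 1] 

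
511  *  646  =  330106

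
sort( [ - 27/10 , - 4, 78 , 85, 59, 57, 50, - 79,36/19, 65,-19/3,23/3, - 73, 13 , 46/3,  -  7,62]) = [ - 79, -73,  -  7, - 19/3,-4, - 27/10, 36/19, 23/3, 13, 46/3, 50,57,59, 62,  65, 78,85]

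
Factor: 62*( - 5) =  - 310 = -  2^1*5^1*31^1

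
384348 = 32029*12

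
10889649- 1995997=8893652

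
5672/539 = 10 + 282/539 = 10.52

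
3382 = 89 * 38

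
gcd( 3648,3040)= 608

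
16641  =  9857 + 6784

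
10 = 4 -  - 6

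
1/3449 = 1/3449 = 0.00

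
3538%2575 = 963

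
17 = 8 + 9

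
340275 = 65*5235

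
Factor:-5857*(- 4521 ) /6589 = 2407227/599 = 3^1*137^1*599^ ( - 1 )*5857^1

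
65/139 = 65/139 =0.47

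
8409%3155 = 2099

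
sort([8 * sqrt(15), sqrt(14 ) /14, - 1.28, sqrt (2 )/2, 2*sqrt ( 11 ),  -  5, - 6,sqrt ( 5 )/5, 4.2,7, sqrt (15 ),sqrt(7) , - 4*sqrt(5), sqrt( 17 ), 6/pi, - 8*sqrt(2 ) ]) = [ - 8*sqrt(2 ), - 4*sqrt(5 ),  -  6,-5, - 1.28, sqrt(  14)/14, sqrt(5)/5, sqrt( 2 ) /2, 6/pi,  sqrt(7) , sqrt( 15),sqrt(17), 4.2, 2*sqrt(11 ), 7, 8*sqrt(15 )] 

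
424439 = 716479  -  292040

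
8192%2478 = 758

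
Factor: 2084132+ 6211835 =8295967  =  8295967^1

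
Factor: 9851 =9851^1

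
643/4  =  160  +  3/4= 160.75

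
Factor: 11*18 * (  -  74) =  - 14652  =  -  2^2*3^2*11^1 * 37^1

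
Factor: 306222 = 2^1 * 3^1*7^1 * 23^1*317^1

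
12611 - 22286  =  - 9675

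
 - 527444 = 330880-858324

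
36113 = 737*49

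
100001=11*9091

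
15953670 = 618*25815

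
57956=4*14489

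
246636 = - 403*( - 612) 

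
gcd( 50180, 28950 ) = 1930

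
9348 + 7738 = 17086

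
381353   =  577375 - 196022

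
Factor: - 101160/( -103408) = 2^( - 1 )*3^2*5^1*23^(- 1) = 45/46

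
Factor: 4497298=2^1  *13^1 *172973^1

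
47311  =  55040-7729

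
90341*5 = 451705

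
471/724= 471/724 = 0.65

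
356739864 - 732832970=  - 376093106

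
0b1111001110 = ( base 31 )10D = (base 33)th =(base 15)44e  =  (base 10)974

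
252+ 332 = 584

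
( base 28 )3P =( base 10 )109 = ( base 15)74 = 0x6d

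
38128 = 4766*8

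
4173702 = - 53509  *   ( - 78) 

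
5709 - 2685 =3024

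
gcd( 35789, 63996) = 1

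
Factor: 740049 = 3^1 *246683^1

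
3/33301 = 3/33301 = 0.00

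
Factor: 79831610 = 2^1*5^1  *  7983161^1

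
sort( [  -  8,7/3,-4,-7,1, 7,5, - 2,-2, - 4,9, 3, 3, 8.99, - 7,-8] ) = [ - 8, -8 , - 7, - 7,-4 , - 4,-2, - 2, 1, 7/3, 3 , 3, 5,7,8.99, 9] 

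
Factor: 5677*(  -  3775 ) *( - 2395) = 51326466625 =5^3 * 7^1*151^1*479^1* 811^1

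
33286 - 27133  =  6153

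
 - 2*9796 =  - 19592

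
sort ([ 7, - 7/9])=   [ - 7/9 , 7]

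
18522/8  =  9261/4= 2315.25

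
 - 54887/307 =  - 54887/307  =  - 178.79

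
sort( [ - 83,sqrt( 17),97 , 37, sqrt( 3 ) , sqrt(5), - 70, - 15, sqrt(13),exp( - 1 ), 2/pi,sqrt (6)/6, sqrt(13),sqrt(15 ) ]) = [ - 83, - 70,-15, exp( - 1), sqrt ( 6 )/6,2/pi , sqrt(3) , sqrt(5 ), sqrt(13 ),sqrt (13 ),sqrt(15), sqrt(17 ) , 37,  97]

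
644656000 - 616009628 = 28646372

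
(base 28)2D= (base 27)2f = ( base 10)69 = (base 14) 4d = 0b1000101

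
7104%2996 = 1112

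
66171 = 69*959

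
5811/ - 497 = - 5811/497 = - 11.69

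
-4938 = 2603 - 7541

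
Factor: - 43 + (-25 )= - 2^2*17^1 = -68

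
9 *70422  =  633798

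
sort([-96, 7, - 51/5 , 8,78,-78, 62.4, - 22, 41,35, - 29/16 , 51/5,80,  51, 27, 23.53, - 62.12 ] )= [-96, - 78, - 62.12,  -  22, - 51/5 , - 29/16, 7,8, 51/5,23.53,27, 35,41, 51 , 62.4,78, 80]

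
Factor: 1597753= 1597753^1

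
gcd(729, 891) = 81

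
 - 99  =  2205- 2304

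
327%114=99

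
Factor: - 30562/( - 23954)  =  29^( -1)*37^1 = 37/29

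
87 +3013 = 3100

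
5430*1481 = 8041830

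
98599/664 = 148+ 327/664 = 148.49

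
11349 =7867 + 3482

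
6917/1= 6917 = 6917.00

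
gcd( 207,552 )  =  69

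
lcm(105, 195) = 1365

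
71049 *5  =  355245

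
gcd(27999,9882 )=1647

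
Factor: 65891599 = 1747^1*37717^1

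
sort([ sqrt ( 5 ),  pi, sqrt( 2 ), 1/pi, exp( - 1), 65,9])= [ 1/pi, exp (  -  1 ),sqrt(2) , sqrt(5) , pi,9,65] 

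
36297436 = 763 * 47572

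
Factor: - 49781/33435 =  - 3^( - 2)*5^( - 1 )*67^1= - 67/45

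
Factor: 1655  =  5^1 * 331^1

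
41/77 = 41/77 = 0.53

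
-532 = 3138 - 3670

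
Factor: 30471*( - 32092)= - 2^2*3^1*7^1*71^1*113^1*1451^1 = - 977875332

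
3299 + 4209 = 7508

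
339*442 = 149838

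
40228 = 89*452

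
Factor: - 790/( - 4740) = 2^( - 1)*3^ ( - 1) =1/6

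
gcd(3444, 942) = 6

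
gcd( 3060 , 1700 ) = 340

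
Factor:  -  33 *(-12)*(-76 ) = -2^4*3^2*11^1*19^1 = - 30096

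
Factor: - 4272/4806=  - 8/9 =- 2^3*3^( - 2 ) 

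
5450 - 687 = 4763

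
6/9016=3/4508= 0.00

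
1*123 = 123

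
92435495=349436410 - 257000915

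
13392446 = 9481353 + 3911093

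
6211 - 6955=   -744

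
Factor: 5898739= 7^1*11^1*76607^1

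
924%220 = 44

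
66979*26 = 1741454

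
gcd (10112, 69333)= 1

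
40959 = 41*999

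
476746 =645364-168618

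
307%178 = 129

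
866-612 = 254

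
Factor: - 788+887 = 3^2*11^1= 99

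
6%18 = 6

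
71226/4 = 17806 + 1/2 = 17806.50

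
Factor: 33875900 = 2^2*5^2*17^1 * 19927^1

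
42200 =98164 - 55964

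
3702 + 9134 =12836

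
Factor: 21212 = 2^2*5303^1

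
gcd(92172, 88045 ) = 1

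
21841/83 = 263  +  12/83 = 263.14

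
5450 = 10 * 545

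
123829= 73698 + 50131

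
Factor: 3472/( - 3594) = -1736/1797 = - 2^3*3^( - 1)*7^1*31^1*599^(-1)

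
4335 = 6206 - 1871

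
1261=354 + 907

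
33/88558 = 33/88558 = 0.00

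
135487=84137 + 51350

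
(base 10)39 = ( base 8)47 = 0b100111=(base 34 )15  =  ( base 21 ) 1i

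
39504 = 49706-10202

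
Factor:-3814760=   -2^3 * 5^1*95369^1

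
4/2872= 1/718 = 0.00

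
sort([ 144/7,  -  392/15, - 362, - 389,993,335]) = [-389, - 362,- 392/15,144/7, 335,993]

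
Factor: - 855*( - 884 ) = 755820 = 2^2*3^2*5^1*13^1*17^1*19^1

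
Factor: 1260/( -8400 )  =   - 2^(-2 ) * 3^1*5^(-1 ) = -3/20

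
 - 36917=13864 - 50781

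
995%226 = 91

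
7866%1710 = 1026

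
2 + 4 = 6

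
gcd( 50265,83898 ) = 9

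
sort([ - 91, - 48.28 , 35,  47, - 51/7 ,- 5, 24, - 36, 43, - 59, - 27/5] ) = [  -  91, - 59, - 48.28, - 36 , - 51/7, - 27/5, - 5, 24,35, 43,47]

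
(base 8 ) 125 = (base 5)320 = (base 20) 45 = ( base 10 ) 85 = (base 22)3j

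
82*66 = 5412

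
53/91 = 53/91= 0.58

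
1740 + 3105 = 4845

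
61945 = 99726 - 37781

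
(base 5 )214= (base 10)59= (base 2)111011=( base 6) 135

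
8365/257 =32 + 141/257 = 32.55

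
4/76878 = 2/38439 = 0.00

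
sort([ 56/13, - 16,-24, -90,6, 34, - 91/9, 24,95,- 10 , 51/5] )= [ -90,- 24, - 16, - 91/9 ,- 10,56/13,6, 51/5,24,34,95 ] 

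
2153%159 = 86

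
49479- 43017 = 6462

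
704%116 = 8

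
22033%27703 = 22033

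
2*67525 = 135050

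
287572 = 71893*4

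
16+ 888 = 904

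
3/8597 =3/8597  =  0.00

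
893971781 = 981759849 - 87788068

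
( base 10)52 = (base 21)2A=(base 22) 28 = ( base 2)110100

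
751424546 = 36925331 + 714499215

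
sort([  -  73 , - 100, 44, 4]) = [ - 100,-73, 4 , 44]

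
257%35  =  12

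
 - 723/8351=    - 723/8351 =-0.09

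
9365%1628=1225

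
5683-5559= 124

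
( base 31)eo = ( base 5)3313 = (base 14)24A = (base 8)712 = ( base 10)458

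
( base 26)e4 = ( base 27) DH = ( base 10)368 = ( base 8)560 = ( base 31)BR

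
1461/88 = 16 + 53/88 = 16.60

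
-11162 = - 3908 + - 7254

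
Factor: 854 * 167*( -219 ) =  - 2^1  *  3^1*7^1  *  61^1 *73^1 *167^1=- 31233342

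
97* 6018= 583746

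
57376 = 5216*11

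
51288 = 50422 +866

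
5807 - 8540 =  - 2733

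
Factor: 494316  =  2^2 * 3^3*23^1 * 199^1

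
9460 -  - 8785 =18245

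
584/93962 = 292/46981 =0.01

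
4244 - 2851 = 1393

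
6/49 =6/49 = 0.12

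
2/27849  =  2/27849= 0.00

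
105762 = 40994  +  64768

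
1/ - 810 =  - 1/810=- 0.00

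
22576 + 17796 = 40372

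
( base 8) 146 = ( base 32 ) 36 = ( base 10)102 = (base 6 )250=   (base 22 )4e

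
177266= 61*2906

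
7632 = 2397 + 5235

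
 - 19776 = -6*3296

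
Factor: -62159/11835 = -3^( - 2) * 5^( - 1)* 61^1*263^(-1 ) * 1019^1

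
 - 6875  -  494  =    -  7369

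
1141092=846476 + 294616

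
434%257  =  177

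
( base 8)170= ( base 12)A0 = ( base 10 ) 120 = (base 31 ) 3r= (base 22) 5A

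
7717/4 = 1929 + 1/4=1929.25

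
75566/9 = 8396 + 2/9 = 8396.22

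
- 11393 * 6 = -68358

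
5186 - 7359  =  -2173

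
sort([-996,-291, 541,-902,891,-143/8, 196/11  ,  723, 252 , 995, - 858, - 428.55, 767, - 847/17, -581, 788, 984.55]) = [ - 996, - 902, - 858, - 581, - 428.55, - 291, - 847/17,-143/8, 196/11, 252, 541,723, 767,788, 891,  984.55,  995]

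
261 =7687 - 7426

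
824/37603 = 824/37603 = 0.02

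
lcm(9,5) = 45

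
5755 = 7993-2238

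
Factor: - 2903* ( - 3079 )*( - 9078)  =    -  2^1*3^1*17^1*89^1*2903^1  *  3079^1 = - 81142223286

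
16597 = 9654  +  6943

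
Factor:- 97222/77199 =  - 2^1 *3^( - 1)* 25733^( - 1 )*48611^1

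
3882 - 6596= - 2714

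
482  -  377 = 105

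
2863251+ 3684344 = 6547595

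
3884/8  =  485 + 1/2 = 485.50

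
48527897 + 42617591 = 91145488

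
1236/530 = 2 + 88/265= 2.33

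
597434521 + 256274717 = 853709238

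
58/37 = 1  +  21/37 = 1.57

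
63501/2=31750 + 1/2 = 31750.50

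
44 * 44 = 1936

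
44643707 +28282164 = 72925871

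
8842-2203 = 6639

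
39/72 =13/24 = 0.54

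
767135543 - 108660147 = 658475396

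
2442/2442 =1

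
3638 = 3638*1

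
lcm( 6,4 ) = 12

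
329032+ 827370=1156402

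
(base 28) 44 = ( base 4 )1310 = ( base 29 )40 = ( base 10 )116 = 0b1110100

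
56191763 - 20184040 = 36007723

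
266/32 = 8+5/16 = 8.31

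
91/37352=13/5336  =  0.00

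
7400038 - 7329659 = 70379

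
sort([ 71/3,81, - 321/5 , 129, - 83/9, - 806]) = [  -  806, - 321/5, -83/9,71/3,81, 129]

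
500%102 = 92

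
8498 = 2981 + 5517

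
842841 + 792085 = 1634926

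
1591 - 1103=488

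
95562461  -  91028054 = 4534407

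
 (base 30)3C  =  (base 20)52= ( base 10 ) 102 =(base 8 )146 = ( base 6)250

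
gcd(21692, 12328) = 4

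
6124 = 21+6103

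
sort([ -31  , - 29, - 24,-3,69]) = [ - 31,-29, - 24, - 3, 69]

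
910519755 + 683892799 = 1594412554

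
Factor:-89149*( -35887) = 17^1*59^1 *1511^1 *2111^1  =  3199290163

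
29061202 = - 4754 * ( - 6113) 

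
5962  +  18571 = 24533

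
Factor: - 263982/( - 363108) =2^(-1)*30259^( - 1 )*43997^1 = 43997/60518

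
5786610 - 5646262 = 140348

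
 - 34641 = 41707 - 76348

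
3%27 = 3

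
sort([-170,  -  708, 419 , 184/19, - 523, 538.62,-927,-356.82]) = [ -927,-708, - 523, - 356.82,-170, 184/19, 419,538.62] 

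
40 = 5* 8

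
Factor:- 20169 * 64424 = - 1299367656 = - 2^3*3^5*83^1*8053^1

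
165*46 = 7590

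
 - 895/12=- 75+5/12 =-74.58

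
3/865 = 3/865 = 0.00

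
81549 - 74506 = 7043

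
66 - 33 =33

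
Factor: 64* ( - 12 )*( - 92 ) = 2^10*3^1*23^1 = 70656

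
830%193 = 58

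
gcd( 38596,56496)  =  4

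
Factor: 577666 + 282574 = 860240 = 2^4*5^1*10753^1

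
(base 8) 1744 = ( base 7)2622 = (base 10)996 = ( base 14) 512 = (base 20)29g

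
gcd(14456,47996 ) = 52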